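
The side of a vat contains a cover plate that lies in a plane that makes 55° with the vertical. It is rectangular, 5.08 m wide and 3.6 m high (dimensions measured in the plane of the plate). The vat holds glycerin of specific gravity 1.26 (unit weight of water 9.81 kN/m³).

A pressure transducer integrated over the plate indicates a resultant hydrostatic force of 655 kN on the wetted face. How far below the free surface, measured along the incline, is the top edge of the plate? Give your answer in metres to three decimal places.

γ = 1.26 × 9.81 = 12.3606 kN/m³.
A = 5.08 × 3.6 = 18.288 m².
From F = γ·h_c·A, the centroid depth is h_c = 655/(12.3606 × 18.288) = 2.89758 m.
The plate makes 55° with the vertical, i.e. θ = 90° − 55° = 35° to the horizontal. Measuring y along the incline from the free-surface line, vertical depth h = y·sinθ with sinθ = 0.573576.
Along the incline, y_c = h_c/sinθ = 2.89758/0.573576 = 5.05178 m.
The centroid lies 3.6/2 = 1.8 m below the top edge, so the top edge sits at y_top = 5.05178 − 1.8 = 3.25178 m along the incline.

y_top ≈ 3.252 m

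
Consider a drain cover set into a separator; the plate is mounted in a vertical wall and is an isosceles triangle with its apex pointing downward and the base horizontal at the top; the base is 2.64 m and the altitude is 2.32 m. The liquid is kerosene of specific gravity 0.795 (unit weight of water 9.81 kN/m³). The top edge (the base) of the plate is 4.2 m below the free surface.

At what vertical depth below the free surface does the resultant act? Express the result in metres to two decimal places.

h_p = 5.03 m

γ = 0.795 × 9.81 = 7.79895 kN/m³.
With the apex down, the centroid sits h/3 = 2.32/3 = 0.773333 m below the base (the top edge), so the centroid depth is h_c = 4.2 + 0.773333 = 4.97333 m.
A = ½ × 2.64 × 2.32 = 3.0624 m².
Resultant F = γ·h_c·A = 7.79895 × 4.97333 × 3.0624 = 118.781 kN.
I_c = b·h³/36 = 2.64 × 2.32³/36 = 0.915726 m⁴.
Centre of pressure: y_p = y_c + I_c/(y_c·A) = 4.97333 + 0.915726/(4.97333 × 3.0624) = 4.97333 + 0.0601252 = 5.03346 m along the plane.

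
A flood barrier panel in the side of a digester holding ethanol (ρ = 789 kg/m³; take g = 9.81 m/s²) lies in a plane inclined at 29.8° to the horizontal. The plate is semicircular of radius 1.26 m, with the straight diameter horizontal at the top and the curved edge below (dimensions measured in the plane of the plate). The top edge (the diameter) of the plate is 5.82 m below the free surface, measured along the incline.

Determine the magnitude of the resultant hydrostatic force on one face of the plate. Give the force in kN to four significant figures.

γ = ρg = 789 × 9.81 / 1000 = 7.74009 kN/m³.
Let θ = 29.8° be the plate's angle to the horizontal; measure y along the incline from where the plane meets the free surface. Vertical depth h = y·sinθ with sinθ = 0.496974.
The centroid of a semicircle lies 4r/(3π) = 0.534761 m from the diameter, here below the top edge, so y_c = 5.82 + 0.534761 = 6.35476 m and h_c = 6.35476 × 0.496974 = 3.15815 m.
A = πr²/2 = π × 1.26²/2 = 2.4938 m².
Resultant F = γ·h_c·A = 7.74009 × 3.15815 × 2.4938 = 60.9594 kN.

F ≈ 60.96 kN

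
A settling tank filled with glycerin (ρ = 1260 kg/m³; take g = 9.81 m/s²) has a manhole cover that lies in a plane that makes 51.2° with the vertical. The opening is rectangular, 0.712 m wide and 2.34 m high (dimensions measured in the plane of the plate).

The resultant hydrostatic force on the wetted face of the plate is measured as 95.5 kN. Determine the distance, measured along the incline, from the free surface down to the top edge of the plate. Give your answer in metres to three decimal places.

γ = ρg = 1260 × 9.81 / 1000 = 12.3606 kN/m³.
A = 0.712 × 2.34 = 1.66608 m².
From F = γ·h_c·A, the centroid depth is h_c = 95.5/(12.3606 × 1.66608) = 4.63733 m.
The plate makes 51.2° with the vertical, i.e. θ = 90° − 51.2° = 38.8° to the horizontal. Measuring y along the incline from the free-surface line, vertical depth h = y·sinθ with sinθ = 0.626604.
Along the incline, y_c = h_c/sinθ = 4.63733/0.626604 = 7.40073 m.
The centroid lies 2.34/2 = 1.17 m below the top edge, so the top edge sits at y_top = 7.40073 − 1.17 = 6.23073 m along the incline.

y_top ≈ 6.231 m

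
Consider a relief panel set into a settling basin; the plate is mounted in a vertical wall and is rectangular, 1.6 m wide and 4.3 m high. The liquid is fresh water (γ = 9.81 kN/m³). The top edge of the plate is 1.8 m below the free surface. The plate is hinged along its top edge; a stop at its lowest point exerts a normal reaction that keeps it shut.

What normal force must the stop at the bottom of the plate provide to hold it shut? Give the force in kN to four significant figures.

γ = 9.81 kN/m³.
The centroid lies 4.3/2 = 2.15 m below the top edge, so the centroid depth is h_c = 1.8 + 2.15 = 3.95 m.
A = 1.6 × 4.3 = 6.88 m².
Resultant F = γ·h_c·A = 9.81 × 3.95 × 6.88 = 266.597 kN.
I_c = b·h³/12 = 1.6 × 4.3³/12 = 10.6009 m⁴.
Centre of pressure: y_p = y_c + I_c/(y_c·A) = 3.95 + 10.6009/(3.95 × 6.88) = 3.95 + 0.390083 = 4.34008 m along the plane.
The resultant acts 2.15 + 0.390083 = 2.54008 m (along the plate) below the hinge at the top edge, so the moment about the hinge is M = F × 2.54008 = 266.597 × 2.54008 = 677.178 kN·m.
A normal force at the bottom, 4.3 m from the hinge, must supply this moment: P = 677.178/4.3 = 157.483 kN.

P ≈ 157.5 kN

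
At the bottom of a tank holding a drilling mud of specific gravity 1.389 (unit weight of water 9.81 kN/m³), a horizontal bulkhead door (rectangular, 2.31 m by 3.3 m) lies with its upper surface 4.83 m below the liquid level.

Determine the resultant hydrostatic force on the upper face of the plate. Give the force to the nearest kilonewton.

F ≈ 502 kN

γ = 1.389 × 9.81 = 13.62609 kN/m³.
The plate is horizontal, so pressure is uniform at p = γ·h = 13.62609 × 4.83 = 65.814 kN/m².
A = 2.31 × 3.3 = 7.623 m².
F = p·A = 65.814 × 7.623 = 501.7 kN.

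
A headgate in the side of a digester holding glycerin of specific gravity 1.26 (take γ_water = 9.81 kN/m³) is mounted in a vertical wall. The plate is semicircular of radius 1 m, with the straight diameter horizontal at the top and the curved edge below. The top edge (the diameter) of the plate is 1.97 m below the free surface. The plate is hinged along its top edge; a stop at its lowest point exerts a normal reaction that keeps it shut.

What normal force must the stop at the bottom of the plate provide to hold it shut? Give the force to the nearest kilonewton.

P ≈ 21 kN

γ = 1.26 × 9.81 = 12.3606 kN/m³.
The centroid of a semicircle lies 4r/(3π) = 0.424413 m from the diameter, here below the top edge, so the centroid depth is h_c = 1.97 + 0.424413 = 2.39441 m.
A = πr²/2 = π × 1²/2 = 1.5708 m².
Resultant F = γ·h_c·A = 12.3606 × 2.39441 × 1.5708 = 46.4899 kN.
I_c = (π/8 − 8/(9π))·r⁴ = 0.109757 × 1⁴ = 0.109757 m⁴.
Centre of pressure: y_p = y_c + I_c/(y_c·A) = 2.39441 + 0.109757/(2.39441 × 1.5708) = 2.39441 + 0.0291818 = 2.42359 m along the plane.
The resultant acts 0.424413 + 0.0291818 = 0.453595 m (along the plate) below the hinge at the top edge, so the moment about the hinge is M = F × 0.453595 = 46.4899 × 0.453595 = 21.0876 kN·m.
A normal force at the bottom, 1 m from the hinge, must supply this moment: P = 21.0876/1 = 21.0876 kN.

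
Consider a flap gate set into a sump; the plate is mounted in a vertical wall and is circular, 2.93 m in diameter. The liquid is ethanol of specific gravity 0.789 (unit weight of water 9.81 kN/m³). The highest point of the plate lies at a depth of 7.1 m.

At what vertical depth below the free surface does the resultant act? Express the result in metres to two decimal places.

h_p = 8.63 m

γ = 0.789 × 9.81 = 7.74009 kN/m³.
The centroid is at the centre, 1.465 m below the top of the plate, so the centroid depth is h_c = 7.1 + 1.465 = 8.565 m.
A = π(1.465)² = 6.74256 m².
Resultant F = γ·h_c·A = 7.74009 × 8.565 × 6.74256 = 446.99 kN.
I_c = πr⁴/4 = π × 1.465⁴/4 = 3.61777 m⁴.
Centre of pressure: y_p = y_c + I_c/(y_c·A) = 8.565 + 3.61777/(8.565 × 6.74256) = 8.565 + 0.0626453 = 8.62765 m along the plane.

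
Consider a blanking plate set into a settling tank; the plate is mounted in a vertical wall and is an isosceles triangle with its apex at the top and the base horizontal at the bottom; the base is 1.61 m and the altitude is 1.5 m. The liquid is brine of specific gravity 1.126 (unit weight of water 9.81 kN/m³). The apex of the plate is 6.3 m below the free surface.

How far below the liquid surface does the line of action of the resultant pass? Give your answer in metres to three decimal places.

γ = 1.126 × 9.81 = 11.04606 kN/m³.
With the apex up, the centroid sits 2h/3 = 2 × 1.5/3 = 1 m below the apex, so the centroid depth is h_c = 6.3 + 1 = 7.3 m.
A = ½ × 1.61 × 1.5 = 1.2075 m².
Resultant F = γ·h_c·A = 11.04606 × 7.3 × 1.2075 = 97.3683 kN.
I_c = b·h³/36 = 1.61 × 1.5³/36 = 0.150938 m⁴.
Centre of pressure: y_p = y_c + I_c/(y_c·A) = 7.3 + 0.150938/(7.3 × 1.2075) = 7.3 + 0.0171233 = 7.31712 m along the plane.

h_p = 7.317 m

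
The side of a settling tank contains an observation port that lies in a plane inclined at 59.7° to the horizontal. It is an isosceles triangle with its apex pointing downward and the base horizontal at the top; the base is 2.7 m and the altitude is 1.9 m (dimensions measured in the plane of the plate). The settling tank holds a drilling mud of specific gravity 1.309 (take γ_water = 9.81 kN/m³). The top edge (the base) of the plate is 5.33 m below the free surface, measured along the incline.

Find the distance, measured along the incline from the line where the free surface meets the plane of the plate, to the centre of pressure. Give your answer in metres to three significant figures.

y_p = 6.00 m

γ = 1.309 × 9.81 = 12.84129 kN/m³.
Let θ = 59.7° be the plate's angle to the horizontal; measure y along the incline from where the plane meets the free surface. Vertical depth h = y·sinθ with sinθ = 0.863396.
With the apex down, the centroid sits h/3 = 1.9/3 = 0.633333 m below the base (the top edge), so y_c = 5.33 + 0.633333 = 5.96333 m and h_c = 5.96333 × 0.863396 = 5.14872 m.
A = ½ × 2.7 × 1.9 = 2.565 m².
Resultant F = γ·h_c·A = 12.84129 × 5.14872 × 2.565 = 169.588 kN.
I_c = b·h³/36 = 2.7 × 1.9³/36 = 0.514425 m⁴.
Centre of pressure: y_p = y_c + I_c/(y_c·A) = 5.96333 + 0.514425/(5.96333 × 2.565) = 5.96333 + 0.0336315 = 5.99696 m along the plane.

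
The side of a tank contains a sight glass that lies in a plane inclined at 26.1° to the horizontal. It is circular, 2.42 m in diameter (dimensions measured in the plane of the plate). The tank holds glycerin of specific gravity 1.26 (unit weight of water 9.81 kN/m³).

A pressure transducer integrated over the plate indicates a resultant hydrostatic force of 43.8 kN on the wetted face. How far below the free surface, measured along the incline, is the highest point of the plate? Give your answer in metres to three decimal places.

γ = 1.26 × 9.81 = 12.3606 kN/m³.
A = π(1.21)² = 4.59961 m².
From F = γ·h_c·A, the centroid depth is h_c = 43.8/(12.3606 × 4.59961) = 0.770395 m.
Let θ = 26.1° be the plate's angle to the horizontal; measure y along the incline from where the plane meets the free surface. Vertical depth h = y·sinθ with sinθ = 0.439939.
Along the incline, y_c = h_c/sinθ = 0.770395/0.439939 = 1.75114 m.
The centroid is at the centre, 1.21 m below the top of the plate, so the highest point sits at y_top = 1.75114 − 1.21 = 0.54114 m along the incline.

y_top ≈ 0.541 m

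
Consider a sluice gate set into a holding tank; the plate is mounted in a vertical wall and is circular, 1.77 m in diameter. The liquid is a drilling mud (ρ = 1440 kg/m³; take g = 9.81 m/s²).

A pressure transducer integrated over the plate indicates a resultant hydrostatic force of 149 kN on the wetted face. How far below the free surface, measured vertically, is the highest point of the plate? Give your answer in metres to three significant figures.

γ = ρg = 1440 × 9.81 / 1000 = 14.1264 kN/m³.
A = π(0.885)² = 2.46057 m².
From F = γ·h_c·A, the centroid depth is h_c = 149/(14.1264 × 2.46057) = 4.28666 m.
The centroid is at the centre, 0.885 m below the top of the plate, so the highest point sits at h_top = 4.28666 − 0.885 = 3.40166 m below the surface.

d_top ≈ 3.40 m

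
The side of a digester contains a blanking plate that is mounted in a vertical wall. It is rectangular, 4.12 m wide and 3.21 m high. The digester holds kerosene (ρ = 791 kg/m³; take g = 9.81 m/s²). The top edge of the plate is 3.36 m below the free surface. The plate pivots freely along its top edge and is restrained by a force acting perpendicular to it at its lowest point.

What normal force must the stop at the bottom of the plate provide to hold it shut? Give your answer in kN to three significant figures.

P ≈ 282 kN

γ = ρg = 791 × 9.81 / 1000 = 7.75971 kN/m³.
The centroid lies 3.21/2 = 1.605 m below the top edge, so the centroid depth is h_c = 3.36 + 1.605 = 4.965 m.
A = 4.12 × 3.21 = 13.2252 m².
Resultant F = γ·h_c·A = 7.75971 × 4.965 × 13.2252 = 509.527 kN.
I_c = b·h³/12 = 4.12 × 3.21³/12 = 11.3561 m⁴.
Centre of pressure: y_p = y_c + I_c/(y_c·A) = 4.965 + 11.3561/(4.965 × 13.2252) = 4.965 + 0.172945 = 5.13795 m along the plane.
The resultant acts 1.605 + 0.172945 = 1.77794 m (along the plate) below the hinge at the top edge, so the moment about the hinge is M = F × 1.77794 = 509.527 × 1.77794 = 905.908 kN·m.
A normal force at the bottom, 3.21 m from the hinge, must supply this moment: P = 905.908/3.21 = 282.214 kN.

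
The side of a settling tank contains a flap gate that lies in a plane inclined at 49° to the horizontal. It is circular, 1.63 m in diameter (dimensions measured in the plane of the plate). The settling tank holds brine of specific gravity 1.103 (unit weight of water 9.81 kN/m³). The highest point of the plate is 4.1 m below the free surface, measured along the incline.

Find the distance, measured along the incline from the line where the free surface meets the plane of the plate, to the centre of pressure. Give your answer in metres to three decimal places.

γ = 1.103 × 9.81 = 10.82043 kN/m³.
Let θ = 49° be the plate's angle to the horizontal; measure y along the incline from where the plane meets the free surface. Vertical depth h = y·sinθ with sinθ = 0.754710.
The centroid is at the centre, 0.815 m below the top of the plate, so y_c = 4.1 + 0.815 = 4.915 m and h_c = 4.915 × 0.754710 = 3.7094 m.
A = π(0.815)² = 2.08672 m².
Resultant F = γ·h_c·A = 10.82043 × 3.7094 × 2.08672 = 83.7553 kN.
I_c = πr⁴/4 = π × 0.815⁴/4 = 0.346514 m⁴.
Centre of pressure: y_p = y_c + I_c/(y_c·A) = 4.915 + 0.346514/(4.915 × 2.08672) = 4.915 + 0.0337857 = 4.94879 m along the plane.

y_p = 4.949 m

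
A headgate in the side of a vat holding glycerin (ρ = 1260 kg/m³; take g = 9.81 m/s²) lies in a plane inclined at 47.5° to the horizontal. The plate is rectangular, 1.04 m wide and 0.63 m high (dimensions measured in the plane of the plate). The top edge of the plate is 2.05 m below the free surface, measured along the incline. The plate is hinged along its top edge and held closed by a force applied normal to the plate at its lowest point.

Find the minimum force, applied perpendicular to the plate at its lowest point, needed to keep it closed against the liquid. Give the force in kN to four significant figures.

γ = ρg = 1260 × 9.81 / 1000 = 12.3606 kN/m³.
Let θ = 47.5° be the plate's angle to the horizontal; measure y along the incline from where the plane meets the free surface. Vertical depth h = y·sinθ with sinθ = 0.737277.
The centroid lies 0.63/2 = 0.315 m below the top edge, so y_c = 2.05 + 0.315 = 2.365 m and h_c = 2.365 × 0.737277 = 1.74366 m.
A = 1.04 × 0.63 = 0.6552 m².
Resultant F = γ·h_c·A = 12.3606 × 1.74366 × 0.6552 = 14.1213 kN.
I_c = b·h³/12 = 1.04 × 0.63³/12 = 0.0216707 m⁴.
Centre of pressure: y_p = y_c + I_c/(y_c·A) = 2.365 + 0.0216707/(2.365 × 0.6552) = 2.365 + 0.0139852 = 2.37899 m along the plane.
The resultant acts 0.315 + 0.0139852 = 0.328985 m (along the plate) below the hinge at the top edge, so the moment about the hinge is M = F × 0.328985 = 14.1213 × 0.328985 = 4.6457 kN·m.
A normal force at the bottom, 0.63 m from the hinge, must supply this moment: P = 4.6457/0.63 = 7.37413 kN.

P ≈ 7.374 kN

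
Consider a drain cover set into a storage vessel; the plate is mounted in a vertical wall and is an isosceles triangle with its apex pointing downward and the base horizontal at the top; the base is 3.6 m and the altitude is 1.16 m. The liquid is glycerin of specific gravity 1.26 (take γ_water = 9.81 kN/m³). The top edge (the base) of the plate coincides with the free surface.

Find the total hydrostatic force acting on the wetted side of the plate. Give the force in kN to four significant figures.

γ = 1.26 × 9.81 = 12.3606 kN/m³.
With the apex down, the centroid sits h/3 = 1.16/3 = 0.386667 m below the base (the top edge), so the centroid depth is h_c = 0.386667 m.
A = ½ × 3.6 × 1.16 = 2.088 m².
Resultant F = γ·h_c·A = 12.3606 × 0.386667 × 2.088 = 9.97946 kN.

F ≈ 9.979 kN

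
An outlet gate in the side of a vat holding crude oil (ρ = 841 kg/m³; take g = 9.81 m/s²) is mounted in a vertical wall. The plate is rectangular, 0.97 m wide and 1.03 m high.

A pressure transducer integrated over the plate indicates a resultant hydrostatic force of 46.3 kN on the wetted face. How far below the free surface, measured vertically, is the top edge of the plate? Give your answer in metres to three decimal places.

γ = ρg = 841 × 9.81 / 1000 = 8.25021 kN/m³.
A = 0.97 × 1.03 = 0.9991 m².
From F = γ·h_c·A, the centroid depth is h_c = 46.3/(8.25021 × 0.9991) = 5.61703 m.
The centroid lies 1.03/2 = 0.515 m below the top edge, so the top edge sits at h_top = 5.61703 − 0.515 = 5.10203 m below the surface.

d_top ≈ 5.102 m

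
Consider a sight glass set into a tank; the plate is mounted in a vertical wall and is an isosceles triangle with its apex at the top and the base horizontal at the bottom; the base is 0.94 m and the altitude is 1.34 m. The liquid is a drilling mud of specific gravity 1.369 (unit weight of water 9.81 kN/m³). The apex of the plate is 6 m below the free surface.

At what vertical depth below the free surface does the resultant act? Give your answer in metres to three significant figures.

h_p = 6.91 m

γ = 1.369 × 9.81 = 13.42989 kN/m³.
With the apex up, the centroid sits 2h/3 = 2 × 1.34/3 = 0.893333 m below the apex, so the centroid depth is h_c = 6 + 0.893333 = 6.89333 m.
A = ½ × 0.94 × 1.34 = 0.6298 m².
Resultant F = γ·h_c·A = 13.42989 × 6.89333 × 0.6298 = 58.3048 kN.
I_c = b·h³/36 = 0.94 × 1.34³/36 = 0.062826 m⁴.
Centre of pressure: y_p = y_c + I_c/(y_c·A) = 6.89333 + 0.062826/(6.89333 × 0.6298) = 6.89333 + 0.0144713 = 6.9078 m along the plane.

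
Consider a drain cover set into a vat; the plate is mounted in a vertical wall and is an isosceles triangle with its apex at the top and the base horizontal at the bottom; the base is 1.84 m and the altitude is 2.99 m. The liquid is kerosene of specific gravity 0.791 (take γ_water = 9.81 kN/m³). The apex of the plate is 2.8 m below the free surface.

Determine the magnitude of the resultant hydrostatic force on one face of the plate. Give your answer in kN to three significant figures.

F ≈ 102 kN

γ = 0.791 × 9.81 = 7.75971 kN/m³.
With the apex up, the centroid sits 2h/3 = 2 × 2.99/3 = 1.99333 m below the apex, so the centroid depth is h_c = 2.8 + 1.99333 = 4.79333 m.
A = ½ × 1.84 × 2.99 = 2.7508 m².
Resultant F = γ·h_c·A = 7.75971 × 4.79333 × 2.7508 = 102.316 kN.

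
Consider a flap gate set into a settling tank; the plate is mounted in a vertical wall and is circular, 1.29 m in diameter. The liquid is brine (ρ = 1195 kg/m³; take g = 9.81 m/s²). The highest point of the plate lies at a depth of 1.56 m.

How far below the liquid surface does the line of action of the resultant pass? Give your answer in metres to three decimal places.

γ = ρg = 1195 × 9.81 / 1000 = 11.72295 kN/m³.
The centroid is at the centre, 0.645 m below the top of the plate, so the centroid depth is h_c = 1.56 + 0.645 = 2.205 m.
A = π(0.645)² = 1.30698 m².
Resultant F = γ·h_c·A = 11.72295 × 2.205 × 1.30698 = 33.7843 kN.
I_c = πr⁴/4 = π × 0.645⁴/4 = 0.135934 m⁴.
Centre of pressure: y_p = y_c + I_c/(y_c·A) = 2.205 + 0.135934/(2.205 × 1.30698) = 2.205 + 0.0471683 = 2.25217 m along the plane.

h_p = 2.252 m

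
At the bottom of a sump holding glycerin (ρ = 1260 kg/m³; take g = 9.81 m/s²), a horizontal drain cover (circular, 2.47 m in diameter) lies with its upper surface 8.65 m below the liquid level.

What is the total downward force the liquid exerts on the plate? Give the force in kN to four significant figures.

γ = ρg = 1260 × 9.81 / 1000 = 12.3606 kN/m³.
The plate is horizontal, so pressure is uniform at p = γ·h = 12.3606 × 8.65 = 106.919 kN/m².
A = π(1.235)² = 4.79164 m².
F = p·A = 106.919 × 4.79164 = 512.317 kN.

F ≈ 512.3 kN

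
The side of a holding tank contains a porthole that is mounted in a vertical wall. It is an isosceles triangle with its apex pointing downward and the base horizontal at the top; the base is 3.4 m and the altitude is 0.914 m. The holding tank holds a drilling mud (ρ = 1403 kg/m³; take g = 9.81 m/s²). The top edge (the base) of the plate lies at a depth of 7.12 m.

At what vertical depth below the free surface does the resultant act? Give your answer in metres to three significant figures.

h_p = 7.43 m

γ = ρg = 1403 × 9.81 / 1000 = 13.76343 kN/m³.
With the apex down, the centroid sits h/3 = 0.914/3 = 0.304667 m below the base (the top edge), so the centroid depth is h_c = 7.12 + 0.304667 = 7.42467 m.
A = ½ × 3.4 × 0.914 = 1.5538 m².
Resultant F = γ·h_c·A = 13.76343 × 7.42467 × 1.5538 = 158.781 kN.
I_c = b·h³/36 = 3.4 × 0.914³/36 = 0.0721132 m⁴.
Centre of pressure: y_p = y_c + I_c/(y_c·A) = 7.42467 + 0.0721132/(7.42467 × 1.5538) = 7.42467 + 0.0062509 = 7.43092 m along the plane.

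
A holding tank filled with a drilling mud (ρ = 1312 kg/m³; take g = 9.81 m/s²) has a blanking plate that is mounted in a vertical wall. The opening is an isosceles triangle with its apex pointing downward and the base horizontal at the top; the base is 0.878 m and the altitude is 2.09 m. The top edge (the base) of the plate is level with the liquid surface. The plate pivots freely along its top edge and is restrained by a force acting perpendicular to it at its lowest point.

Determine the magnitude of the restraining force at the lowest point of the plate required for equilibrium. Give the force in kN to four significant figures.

γ = ρg = 1312 × 9.81 / 1000 = 12.87072 kN/m³.
With the apex down, the centroid sits h/3 = 2.09/3 = 0.696667 m below the base (the top edge), so the centroid depth is h_c = 0.696667 m.
A = ½ × 0.878 × 2.09 = 0.91751 m².
Resultant F = γ·h_c·A = 12.87072 × 0.696667 × 0.91751 = 8.22695 kN.
I_c = b·h³/36 = 0.878 × 2.09³/36 = 0.222654 m⁴.
Centre of pressure: y_p = y_c + I_c/(y_c·A) = 0.696667 + 0.222654/(0.696667 × 0.91751) = 0.696667 + 0.348333 = 1.045 m along the plane.
The resultant acts 0.696667 + 0.348333 = 1.045 m (along the plate) below the hinge at the top edge, so the moment about the hinge is M = F × 1.045 = 8.22695 × 1.045 = 8.59716 kN·m.
A normal force at the bottom, 2.09 m from the hinge, must supply this moment: P = 8.59716/2.09 = 4.11347 kN.

P ≈ 4.113 kN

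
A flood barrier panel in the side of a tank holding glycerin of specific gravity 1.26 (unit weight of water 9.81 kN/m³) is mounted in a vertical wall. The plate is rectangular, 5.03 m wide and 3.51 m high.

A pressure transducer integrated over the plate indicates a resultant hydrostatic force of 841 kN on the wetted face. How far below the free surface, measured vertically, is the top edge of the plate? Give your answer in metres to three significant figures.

γ = 1.26 × 9.81 = 12.3606 kN/m³.
A = 5.03 × 3.51 = 17.6553 m².
From F = γ·h_c·A, the centroid depth is h_c = 841/(12.3606 × 17.6553) = 3.85373 m.
The centroid lies 3.51/2 = 1.755 m below the top edge, so the top edge sits at h_top = 3.85373 − 1.755 = 2.09873 m below the surface.

d_top ≈ 2.10 m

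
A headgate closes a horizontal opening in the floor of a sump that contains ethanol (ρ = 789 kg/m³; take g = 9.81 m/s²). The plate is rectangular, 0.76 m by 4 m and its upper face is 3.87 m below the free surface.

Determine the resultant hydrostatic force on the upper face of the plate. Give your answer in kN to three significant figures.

γ = ρg = 789 × 9.81 / 1000 = 7.74009 kN/m³.
The plate is horizontal, so pressure is uniform at p = γ·h = 7.74009 × 3.87 = 29.9541 kN/m².
A = 0.76 × 4 = 3.04 m².
F = p·A = 29.9541 × 3.04 = 91.0605 kN.

F ≈ 91.1 kN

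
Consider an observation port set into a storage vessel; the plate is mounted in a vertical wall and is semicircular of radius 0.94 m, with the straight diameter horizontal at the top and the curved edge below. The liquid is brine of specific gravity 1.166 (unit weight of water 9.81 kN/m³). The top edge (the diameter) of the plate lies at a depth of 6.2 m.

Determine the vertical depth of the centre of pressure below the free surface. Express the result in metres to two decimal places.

γ = 1.166 × 9.81 = 11.43846 kN/m³.
The centroid of a semicircle lies 4r/(3π) = 0.398948 m from the diameter, here below the top edge, so the centroid depth is h_c = 6.2 + 0.398948 = 6.59895 m.
A = πr²/2 = π × 0.94²/2 = 1.38796 m².
Resultant F = γ·h_c·A = 11.43846 × 6.59895 × 1.38796 = 104.766 kN.
I_c = (π/8 − 8/(9π))·r⁴ = 0.109757 × 0.94⁴ = 0.0856927 m⁴.
Centre of pressure: y_p = y_c + I_c/(y_c·A) = 6.59895 + 0.0856927/(6.59895 × 1.38796) = 6.59895 + 0.00935604 = 6.60831 m along the plane.

h_p = 6.61 m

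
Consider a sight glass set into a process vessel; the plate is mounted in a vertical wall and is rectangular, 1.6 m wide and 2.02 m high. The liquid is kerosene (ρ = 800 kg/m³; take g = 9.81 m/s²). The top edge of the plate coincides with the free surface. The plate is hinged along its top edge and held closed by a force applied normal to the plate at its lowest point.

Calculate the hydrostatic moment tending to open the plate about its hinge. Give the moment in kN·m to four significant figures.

γ = ρg = 800 × 9.81 / 1000 = 7.848 kN/m³.
The centroid lies 2.02/2 = 1.01 m below the top edge, so the centroid depth is h_c = 1.01 m.
A = 1.6 × 2.02 = 3.232 m².
Resultant F = γ·h_c·A = 7.848 × 1.01 × 3.232 = 25.6184 kN.
I_c = b·h³/12 = 1.6 × 2.02³/12 = 1.09899 m⁴.
Centre of pressure: y_p = y_c + I_c/(y_c·A) = 1.01 + 1.09899/(1.01 × 3.232) = 1.01 + 0.336667 = 1.34667 m along the plane.
The resultant acts 1.01 + 0.336667 = 1.34667 m (along the plate) below the hinge at the top edge, so the moment about the hinge is M = F × 1.34667 = 25.6184 × 1.34667 = 34.4995 kN·m.

M ≈ 34.50 kN·m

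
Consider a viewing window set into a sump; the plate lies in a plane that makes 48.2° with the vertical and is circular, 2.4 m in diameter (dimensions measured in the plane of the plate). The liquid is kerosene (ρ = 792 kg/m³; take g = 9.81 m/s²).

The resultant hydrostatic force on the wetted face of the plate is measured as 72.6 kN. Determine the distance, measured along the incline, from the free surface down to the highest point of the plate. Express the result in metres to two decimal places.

γ = ρg = 792 × 9.81 / 1000 = 7.76952 kN/m³.
A = π(1.2)² = 4.52389 m².
From F = γ·h_c·A, the centroid depth is h_c = 72.6/(7.76952 × 4.52389) = 2.06552 m.
The plate makes 48.2° with the vertical, i.e. θ = 90° − 48.2° = 41.8° to the horizontal. Measuring y along the incline from the free-surface line, vertical depth h = y·sinθ with sinθ = 0.666532.
Along the incline, y_c = h_c/sinθ = 2.06552/0.666532 = 3.09891 m.
The centroid is at the centre, 1.2 m below the top of the plate, so the highest point sits at y_top = 3.09891 − 1.2 = 1.89891 m along the incline.

y_top ≈ 1.90 m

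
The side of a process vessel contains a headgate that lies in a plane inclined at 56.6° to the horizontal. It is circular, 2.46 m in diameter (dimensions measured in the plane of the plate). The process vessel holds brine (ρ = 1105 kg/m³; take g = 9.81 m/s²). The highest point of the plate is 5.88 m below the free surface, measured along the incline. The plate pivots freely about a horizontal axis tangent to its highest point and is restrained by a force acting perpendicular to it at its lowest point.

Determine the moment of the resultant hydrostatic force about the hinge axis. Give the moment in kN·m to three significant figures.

γ = ρg = 1105 × 9.81 / 1000 = 10.84005 kN/m³.
Let θ = 56.6° be the plate's angle to the horizontal; measure y along the incline from where the plane meets the free surface. Vertical depth h = y·sinθ with sinθ = 0.834848.
The centroid is at the centre, 1.23 m below the top of the plate, so y_c = 5.88 + 1.23 = 7.11 m and h_c = 7.11 × 0.834848 = 5.93577 m.
A = π(1.23)² = 4.75292 m².
Resultant F = γ·h_c·A = 10.84005 × 5.93577 × 4.75292 = 305.822 kN.
I_c = πr⁴/4 = π × 1.23⁴/4 = 1.79767 m⁴.
Centre of pressure: y_p = y_c + I_c/(y_c·A) = 7.11 + 1.79767/(7.11 × 4.75292) = 7.11 + 0.0531961 = 7.1632 m along the plane.
The resultant acts 1.23 + 0.0531961 = 1.2832 m (along the plate) below the hinge at the top edge, so the moment about the hinge is M = F × 1.2832 = 305.822 × 1.2832 = 392.431 kN·m.

M ≈ 392 kN·m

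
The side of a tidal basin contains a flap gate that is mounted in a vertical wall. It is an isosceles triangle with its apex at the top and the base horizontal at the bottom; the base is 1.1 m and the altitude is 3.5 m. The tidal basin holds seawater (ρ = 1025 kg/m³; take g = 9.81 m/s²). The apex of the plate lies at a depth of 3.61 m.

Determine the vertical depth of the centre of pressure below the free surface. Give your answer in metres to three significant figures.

h_p = 6.06 m

γ = ρg = 1025 × 9.81 / 1000 = 10.05525 kN/m³.
With the apex up, the centroid sits 2h/3 = 2 × 3.5/3 = 2.33333 m below the apex, so the centroid depth is h_c = 3.61 + 2.33333 = 5.94333 m.
A = ½ × 1.1 × 3.5 = 1.925 m².
Resultant F = γ·h_c·A = 10.05525 × 5.94333 × 1.925 = 115.041 kN.
I_c = b·h³/36 = 1.1 × 3.5³/36 = 1.31007 m⁴.
Centre of pressure: y_p = y_c + I_c/(y_c·A) = 5.94333 + 1.31007/(5.94333 × 1.925) = 5.94333 + 0.114507 = 6.05784 m along the plane.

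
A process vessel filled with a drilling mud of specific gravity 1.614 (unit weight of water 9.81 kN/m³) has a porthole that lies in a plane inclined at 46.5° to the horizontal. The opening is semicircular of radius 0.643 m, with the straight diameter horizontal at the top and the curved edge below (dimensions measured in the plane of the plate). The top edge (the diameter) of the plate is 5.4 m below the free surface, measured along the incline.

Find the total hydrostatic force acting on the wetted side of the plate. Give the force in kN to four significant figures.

γ = 1.614 × 9.81 = 15.83334 kN/m³.
Let θ = 46.5° be the plate's angle to the horizontal; measure y along the incline from where the plane meets the free surface. Vertical depth h = y·sinθ with sinθ = 0.725374.
The centroid of a semicircle lies 4r/(3π) = 0.272898 m from the diameter, here below the top edge, so y_c = 5.4 + 0.272898 = 5.6729 m and h_c = 5.6729 × 0.725374 = 4.11497 m.
A = πr²/2 = π × 0.643²/2 = 0.649444 m².
Resultant F = γ·h_c·A = 15.83334 × 4.11497 × 0.649444 = 42.3137 kN.

F ≈ 42.31 kN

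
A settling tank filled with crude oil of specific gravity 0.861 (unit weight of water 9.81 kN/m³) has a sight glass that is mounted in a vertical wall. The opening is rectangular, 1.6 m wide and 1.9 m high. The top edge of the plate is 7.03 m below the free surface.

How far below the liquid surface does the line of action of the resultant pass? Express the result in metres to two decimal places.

γ = 0.861 × 9.81 = 8.44641 kN/m³.
The centroid lies 1.9/2 = 0.95 m below the top edge, so the centroid depth is h_c = 7.03 + 0.95 = 7.98 m.
A = 1.6 × 1.9 = 3.04 m².
Resultant F = γ·h_c·A = 8.44641 × 7.98 × 3.04 = 204.903 kN.
I_c = b·h³/12 = 1.6 × 1.9³/12 = 0.914533 m⁴.
Centre of pressure: y_p = y_c + I_c/(y_c·A) = 7.98 + 0.914533/(7.98 × 3.04) = 7.98 + 0.0376984 = 8.0177 m along the plane.

h_p = 8.02 m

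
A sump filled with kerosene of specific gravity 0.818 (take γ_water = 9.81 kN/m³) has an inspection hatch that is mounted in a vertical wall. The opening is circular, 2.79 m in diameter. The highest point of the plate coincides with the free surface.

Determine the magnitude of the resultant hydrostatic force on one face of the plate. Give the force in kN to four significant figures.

F ≈ 68.44 kN

γ = 0.818 × 9.81 = 8.02458 kN/m³.
The centroid is at the centre, 1.395 m below the top of the plate, so the centroid depth is h_c = 1.395 m.
A = π(1.395)² = 6.11362 m².
Resultant F = γ·h_c·A = 8.02458 × 1.395 × 6.11362 = 68.4376 kN.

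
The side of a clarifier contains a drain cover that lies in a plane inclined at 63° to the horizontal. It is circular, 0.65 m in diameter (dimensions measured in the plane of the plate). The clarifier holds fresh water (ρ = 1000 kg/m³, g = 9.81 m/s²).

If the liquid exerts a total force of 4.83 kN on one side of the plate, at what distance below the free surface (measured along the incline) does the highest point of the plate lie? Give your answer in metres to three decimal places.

y_top ≈ 1.340 m

γ = ρg = 1000 × 9.81 = 9810 N/m³ = 9.81 kN/m³.
A = π(0.325)² = 0.331831 m².
From F = γ·h_c·A, the centroid depth is h_c = 4.83/(9.81 × 0.331831) = 1.48375 m.
Let θ = 63° be the plate's angle to the horizontal; measure y along the incline from where the plane meets the free surface. Vertical depth h = y·sinθ with sinθ = 0.891007.
Along the incline, y_c = h_c/sinθ = 1.48375/0.891007 = 1.66525 m.
The centroid is at the centre, 0.325 m below the top of the plate, so the highest point sits at y_top = 1.66525 − 0.325 = 1.34025 m along the incline.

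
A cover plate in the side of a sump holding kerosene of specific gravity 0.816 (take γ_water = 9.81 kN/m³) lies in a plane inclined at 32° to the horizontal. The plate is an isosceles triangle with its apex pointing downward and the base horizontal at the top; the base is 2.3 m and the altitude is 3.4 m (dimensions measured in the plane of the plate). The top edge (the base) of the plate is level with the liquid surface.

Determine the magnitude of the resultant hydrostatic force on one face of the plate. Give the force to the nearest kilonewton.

F ≈ 19 kN

γ = 0.816 × 9.81 = 8.00496 kN/m³.
Let θ = 32° be the plate's angle to the horizontal; measure y along the incline from where the plane meets the free surface. Vertical depth h = y·sinθ with sinθ = 0.529919.
With the apex down, the centroid sits h/3 = 3.4/3 = 1.13333 m below the base (the top edge), so y_c = 1.13333 m and h_c = 1.13333 × 0.529919 = 0.600573 m.
A = ½ × 2.3 × 3.4 = 3.91 m².
Resultant F = γ·h_c·A = 8.00496 × 0.600573 × 3.91 = 18.7976 kN.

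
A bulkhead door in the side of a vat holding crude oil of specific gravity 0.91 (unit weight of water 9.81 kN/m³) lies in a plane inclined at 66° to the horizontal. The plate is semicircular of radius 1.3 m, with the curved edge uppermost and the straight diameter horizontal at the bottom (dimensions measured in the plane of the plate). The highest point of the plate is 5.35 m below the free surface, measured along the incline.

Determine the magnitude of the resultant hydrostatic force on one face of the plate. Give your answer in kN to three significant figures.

F ≈ 132 kN

γ = 0.91 × 9.81 = 8.9271 kN/m³.
Let θ = 66° be the plate's angle to the horizontal; measure y along the incline from where the plane meets the free surface. Vertical depth h = y·sinθ with sinθ = 0.913545.
The centroid lies 4r/(3π) = 0.551737 m above the diameter, so r − 4r/(3π) = 1.3 − 0.551737 = 0.748263 m below the topmost point, so y_c = 5.35 + 0.748263 = 6.09826 m and h_c = 6.09826 × 0.913545 = 5.57103 m.
A = πr²/2 = π × 1.3²/2 = 2.65465 m².
Resultant F = γ·h_c·A = 8.9271 × 5.57103 × 2.65465 = 132.024 kN.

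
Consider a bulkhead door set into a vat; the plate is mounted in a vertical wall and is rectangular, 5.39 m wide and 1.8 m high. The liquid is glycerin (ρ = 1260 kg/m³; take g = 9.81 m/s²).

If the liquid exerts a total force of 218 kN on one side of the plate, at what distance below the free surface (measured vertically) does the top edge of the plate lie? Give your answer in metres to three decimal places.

γ = ρg = 1260 × 9.81 / 1000 = 12.3606 kN/m³.
A = 5.39 × 1.8 = 9.702 m².
From F = γ·h_c·A, the centroid depth is h_c = 218/(12.3606 × 9.702) = 1.81784 m.
The centroid lies 1.8/2 = 0.9 m below the top edge, so the top edge sits at h_top = 1.81784 − 0.9 = 0.91784 m below the surface.

d_top ≈ 0.918 m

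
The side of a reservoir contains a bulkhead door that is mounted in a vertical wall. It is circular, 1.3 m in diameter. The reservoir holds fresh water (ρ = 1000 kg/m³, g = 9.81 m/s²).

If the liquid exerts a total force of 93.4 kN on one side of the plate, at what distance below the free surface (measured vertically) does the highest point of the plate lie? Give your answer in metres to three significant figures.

d_top ≈ 6.52 m

γ = ρg = 1000 × 9.81 = 9810 N/m³ = 9.81 kN/m³.
A = π(0.65)² = 1.32732 m².
From F = γ·h_c·A, the centroid depth is h_c = 93.4/(9.81 × 1.32732) = 7.17302 m.
The centroid is at the centre, 0.65 m below the top of the plate, so the highest point sits at h_top = 7.17302 − 0.65 = 6.52302 m below the surface.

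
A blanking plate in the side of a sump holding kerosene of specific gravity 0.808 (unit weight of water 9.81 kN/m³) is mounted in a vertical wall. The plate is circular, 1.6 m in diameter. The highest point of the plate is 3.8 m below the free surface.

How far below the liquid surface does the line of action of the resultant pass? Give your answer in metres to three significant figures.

γ = 0.808 × 9.81 = 7.92648 kN/m³.
The centroid is at the centre, 0.8 m below the top of the plate, so the centroid depth is h_c = 3.8 + 0.8 = 4.6 m.
A = π(0.8)² = 2.01062 m².
Resultant F = γ·h_c·A = 7.92648 × 4.6 × 2.01062 = 73.3108 kN.
I_c = πr⁴/4 = π × 0.8⁴/4 = 0.321699 m⁴.
Centre of pressure: y_p = y_c + I_c/(y_c·A) = 4.6 + 0.321699/(4.6 × 2.01062) = 4.6 + 0.0347826 = 4.63478 m along the plane.

h_p = 4.63 m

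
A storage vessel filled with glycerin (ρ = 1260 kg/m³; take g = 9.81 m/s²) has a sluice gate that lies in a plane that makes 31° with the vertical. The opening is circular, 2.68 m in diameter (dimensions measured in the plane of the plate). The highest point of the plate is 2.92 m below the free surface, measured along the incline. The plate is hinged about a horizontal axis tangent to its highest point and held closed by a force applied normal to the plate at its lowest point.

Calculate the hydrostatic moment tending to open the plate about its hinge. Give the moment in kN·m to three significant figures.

γ = ρg = 1260 × 9.81 / 1000 = 12.3606 kN/m³.
The plate makes 31° with the vertical, i.e. θ = 90° − 31° = 59° to the horizontal. Measuring y along the incline from the free-surface line, vertical depth h = y·sinθ with sinθ = 0.857167.
The centroid is at the centre, 1.34 m below the top of the plate, so y_c = 2.92 + 1.34 = 4.26 m and h_c = 4.26 × 0.857167 = 3.65153 m.
A = π(1.34)² = 5.64104 m².
Resultant F = γ·h_c·A = 12.3606 × 3.65153 × 5.64104 = 254.609 kN.
I_c = πr⁴/4 = π × 1.34⁴/4 = 2.53226 m⁴.
Centre of pressure: y_p = y_c + I_c/(y_c·A) = 4.26 + 2.53226/(4.26 × 5.64104) = 4.26 + 0.105375 = 4.36538 m along the plane.
The resultant acts 1.34 + 0.105375 = 1.44538 m (along the plate) below the hinge at the top edge, so the moment about the hinge is M = F × 1.44538 = 254.609 × 1.44538 = 368.007 kN·m.

M ≈ 368 kN·m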